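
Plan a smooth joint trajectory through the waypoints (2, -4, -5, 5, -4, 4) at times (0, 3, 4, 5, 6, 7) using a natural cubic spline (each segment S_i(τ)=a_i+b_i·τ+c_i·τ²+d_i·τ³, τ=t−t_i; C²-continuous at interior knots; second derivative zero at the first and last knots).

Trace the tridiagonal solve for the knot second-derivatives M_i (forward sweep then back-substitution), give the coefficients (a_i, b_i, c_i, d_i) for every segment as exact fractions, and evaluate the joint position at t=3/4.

Δ: Δ0=-2, Δ1=-1, Δ2=10, Δ3=-9, Δ4=8
row 1: diag=8, rhs=6; c'=1/8, d'=3/4
row 2: denom=4−1·1/8=31/8; d'=(66−1·3/4)/(31/8)=522/31
row 3: denom=4−1·8/31=116/31; d'=(-114−1·522/31)/(116/31)=-1014/29
row 4: denom=4−1·31/116=433/116; d'=(102−1·-1014/29)/(433/116)=15888/433
back: M4=15888/433
back: M3=-1014/29−31/116·15888/433=-19386/433
back: M2=522/31−8/31·-19386/433=12294/433
back: M1=3/4−1/8·12294/433=-1212/433
M: M0=0, M1=-1212/433, M2=12294/433, M3=-19386/433, M4=15888/433, M5=0
seg 0: a=2, c=M0/2=0, d=(M1−M0)/(6·3)=-202/1299, b=Δ0−h0·(2M0+M1)/6=-260/433
seg 1: a=-4, c=M1/2=-606/433, d=(M2−M1)/(6·1)=2251/433, b=Δ1−h1·(2M1+M2)/6=-2078/433
seg 2: a=-5, c=M2/2=6147/433, d=(M3−M2)/(6·1)=-5280/433, b=Δ2−h2·(2M2+M3)/6=3463/433
seg 3: a=5, c=M3/2=-9693/433, d=(M4−M3)/(6·1)=5879/433, b=Δ3−h3·(2M3+M4)/6=-83/433
seg 4: a=-4, c=M4/2=7944/433, d=(M5−M4)/(6·1)=-2648/433, b=Δ4−h4·(2M4+M5)/6=-1832/433
t_q=3/4 → seg 0, τ=3/4; S=2+-260/433·τ+0·τ²+-202/1299·τ³=20563/13856

  seg 0: a=2 b=-260/433 c=0 d=-202/1299
  seg 1: a=-4 b=-2078/433 c=-606/433 d=2251/433
  seg 2: a=-5 b=3463/433 c=6147/433 d=-5280/433
  seg 3: a=5 b=-83/433 c=-9693/433 d=5879/433
  seg 4: a=-4 b=-1832/433 c=7944/433 d=-2648/433
S(3/4) = 20563/13856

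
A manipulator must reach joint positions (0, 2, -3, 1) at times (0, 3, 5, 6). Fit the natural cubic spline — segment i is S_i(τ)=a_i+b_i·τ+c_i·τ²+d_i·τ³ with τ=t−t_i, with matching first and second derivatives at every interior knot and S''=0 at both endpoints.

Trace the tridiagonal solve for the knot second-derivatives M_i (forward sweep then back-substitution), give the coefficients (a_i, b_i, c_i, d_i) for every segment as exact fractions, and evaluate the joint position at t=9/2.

  seg 0: a=0 b=50/21 c=0 d=-4/21
  seg 1: a=2 b=-58/21 c=-12/7 d=155/168
  seg 2: a=-3 b=61/42 c=107/28 d=-107/84
S(9/2) = -1293/448

Δ: Δ0=2/3, Δ1=-5/2, Δ2=4
row 1: diag=10, rhs=-19; c'=1/5, d'=-19/10
row 2: denom=6−2·1/5=28/5; d'=(39−2·-19/10)/(28/5)=107/14
back: M2=107/14
back: M1=-19/10−1/5·107/14=-24/7
M: M0=0, M1=-24/7, M2=107/14, M3=0
seg 0: a=0, c=M0/2=0, d=(M1−M0)/(6·3)=-4/21, b=Δ0−h0·(2M0+M1)/6=50/21
seg 1: a=2, c=M1/2=-12/7, d=(M2−M1)/(6·2)=155/168, b=Δ1−h1·(2M1+M2)/6=-58/21
seg 2: a=-3, c=M2/2=107/28, d=(M3−M2)/(6·1)=-107/84, b=Δ2−h2·(2M2+M3)/6=61/42
t_q=9/2 → seg 1, τ=3/2; S=2+-58/21·τ+-12/7·τ²+155/168·τ³=-1293/448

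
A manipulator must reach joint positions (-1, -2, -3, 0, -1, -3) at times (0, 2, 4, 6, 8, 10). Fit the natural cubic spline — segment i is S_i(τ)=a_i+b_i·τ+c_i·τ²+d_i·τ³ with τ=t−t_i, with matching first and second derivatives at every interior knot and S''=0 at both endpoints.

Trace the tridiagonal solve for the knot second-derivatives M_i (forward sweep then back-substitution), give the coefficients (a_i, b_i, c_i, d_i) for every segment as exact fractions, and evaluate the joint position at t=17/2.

  seg 0: a=-1 b=-67/209 c=0 d=-75/1672
  seg 1: a=-2 b=-359/418 c=-225/836 d=375/1672
  seg 2: a=-3 b=158/209 c=225/209 d=-31/88
  seg 3: a=0 b=349/418 c=-867/836 d=309/1672
  seg 4: a=-1 b=-229/209 c=15/209 d=-5/418
S(17/2) = -5121/3344

Δ: Δ0=-1/2, Δ1=-1/2, Δ2=3/2, Δ3=-1/2, Δ4=-1
row 1: diag=8, rhs=0; c'=1/4, d'=0
row 2: denom=8−2·1/4=15/2; d'=(12−2·0)/(15/2)=8/5
row 3: denom=8−2·4/15=112/15; d'=(-12−2·8/5)/(112/15)=-57/28
row 4: denom=8−2·15/56=209/28; d'=(-3−2·-57/28)/(209/28)=30/209
back: M4=30/209
back: M3=-57/28−15/56·30/209=-867/418
back: M2=8/5−4/15·-867/418=450/209
back: M1=0−1/4·450/209=-225/418
M: M0=0, M1=-225/418, M2=450/209, M3=-867/418, M4=30/209, M5=0
seg 0: a=-1, c=M0/2=0, d=(M1−M0)/(6·2)=-75/1672, b=Δ0−h0·(2M0+M1)/6=-67/209
seg 1: a=-2, c=M1/2=-225/836, d=(M2−M1)/(6·2)=375/1672, b=Δ1−h1·(2M1+M2)/6=-359/418
seg 2: a=-3, c=M2/2=225/209, d=(M3−M2)/(6·2)=-31/88, b=Δ2−h2·(2M2+M3)/6=158/209
seg 3: a=0, c=M3/2=-867/836, d=(M4−M3)/(6·2)=309/1672, b=Δ3−h3·(2M3+M4)/6=349/418
seg 4: a=-1, c=M4/2=15/209, d=(M5−M4)/(6·2)=-5/418, b=Δ4−h4·(2M4+M5)/6=-229/209
t_q=17/2 → seg 4, τ=1/2; S=-1+-229/209·τ+15/209·τ²+-5/418·τ³=-5121/3344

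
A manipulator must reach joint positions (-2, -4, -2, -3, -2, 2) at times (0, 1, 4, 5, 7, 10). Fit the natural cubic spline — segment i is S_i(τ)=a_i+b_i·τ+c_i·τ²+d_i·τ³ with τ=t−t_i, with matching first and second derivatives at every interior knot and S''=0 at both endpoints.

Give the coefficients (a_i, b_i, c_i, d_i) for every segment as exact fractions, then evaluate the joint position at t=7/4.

Δ: Δ0=-2, Δ1=2/3, Δ2=-1, Δ3=1/2, Δ4=4/3
row 1: diag=8, rhs=16; c'=3/8, d'=2
row 2: denom=8−3·3/8=55/8; d'=(-10−3·2)/(55/8)=-128/55
row 3: denom=6−1·8/55=322/55; d'=(9−1·-128/55)/(322/55)=89/46
row 4: denom=10−2·55/161=1500/161; d'=(5−2·89/46)/(1500/161)=91/750
back: M4=91/750
back: M3=89/46−55/161·91/750=142/75
back: M2=-128/55−8/55·142/75=-976/375
back: M1=2−3/8·-976/375=372/125
M: M0=0, M1=372/125, M2=-976/375, M3=142/75, M4=91/750, M5=0
seg 0: a=-2, c=M0/2=0, d=(M1−M0)/(6·1)=62/125, b=Δ0−h0·(2M0+M1)/6=-312/125
seg 1: a=-4, c=M1/2=186/125, d=(M2−M1)/(6·3)=-1046/3375, b=Δ1−h1·(2M1+M2)/6=-126/125
seg 2: a=-2, c=M2/2=-488/375, d=(M3−M2)/(6·1)=281/375, b=Δ2−h2·(2M2+M3)/6=-56/125
seg 3: a=-3, c=M3/2=71/75, d=(M4−M3)/(6·2)=-443/3000, b=Δ3−h3·(2M3+M4)/6=-301/375
seg 4: a=-2, c=M4/2=91/1500, d=(M5−M4)/(6·3)=-91/13500, b=Δ4−h4·(2M4+M5)/6=303/250
t_q=7/4 → seg 1, τ=3/4; S=-4+-126/125·τ+186/125·τ²+-1046/3375·τ³=-16199/4000

  seg 0: a=-2 b=-312/125 c=0 d=62/125
  seg 1: a=-4 b=-126/125 c=186/125 d=-1046/3375
  seg 2: a=-2 b=-56/125 c=-488/375 d=281/375
  seg 3: a=-3 b=-301/375 c=71/75 d=-443/3000
  seg 4: a=-2 b=303/250 c=91/1500 d=-91/13500
S(7/4) = -16199/4000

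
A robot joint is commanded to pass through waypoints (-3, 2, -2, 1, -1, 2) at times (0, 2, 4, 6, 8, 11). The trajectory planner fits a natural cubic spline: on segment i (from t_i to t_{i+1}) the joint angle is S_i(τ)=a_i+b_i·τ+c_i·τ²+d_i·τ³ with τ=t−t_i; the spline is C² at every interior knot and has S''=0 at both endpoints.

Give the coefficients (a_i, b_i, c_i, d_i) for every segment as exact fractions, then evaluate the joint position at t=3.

  seg 0: a=-3 b=1063/265 c=0 d=-801/2120
  seg 1: a=2 b=-277/530 c=-2403/1060 d=81/106
  seg 2: a=-2 b=-223/530 c=2457/1060 d=-1439/2120
  seg 3: a=1 b=187/265 c=-93/53 d=239/530
  seg 4: a=-1 b=-239/265 c=252/265 d=-28/265
S(3) = -27/1060

Δ: Δ0=5/2, Δ1=-2, Δ2=3/2, Δ3=-1, Δ4=1
row 1: diag=8, rhs=-27; c'=1/4, d'=-27/8
row 2: denom=8−2·1/4=15/2; d'=(21−2·-27/8)/(15/2)=37/10
row 3: denom=8−2·4/15=112/15; d'=(-15−2·37/10)/(112/15)=-3
row 4: denom=10−2·15/56=265/28; d'=(12−2·-3)/(265/28)=504/265
back: M4=504/265
back: M3=-3−15/56·504/265=-186/53
back: M2=37/10−4/15·-186/53=2457/530
back: M1=-27/8−1/4·2457/530=-2403/530
M: M0=0, M1=-2403/530, M2=2457/530, M3=-186/53, M4=504/265, M5=0
seg 0: a=-3, c=M0/2=0, d=(M1−M0)/(6·2)=-801/2120, b=Δ0−h0·(2M0+M1)/6=1063/265
seg 1: a=2, c=M1/2=-2403/1060, d=(M2−M1)/(6·2)=81/106, b=Δ1−h1·(2M1+M2)/6=-277/530
seg 2: a=-2, c=M2/2=2457/1060, d=(M3−M2)/(6·2)=-1439/2120, b=Δ2−h2·(2M2+M3)/6=-223/530
seg 3: a=1, c=M3/2=-93/53, d=(M4−M3)/(6·2)=239/530, b=Δ3−h3·(2M3+M4)/6=187/265
seg 4: a=-1, c=M4/2=252/265, d=(M5−M4)/(6·3)=-28/265, b=Δ4−h4·(2M4+M5)/6=-239/265
t_q=3 → seg 1, τ=1; S=2+-277/530·τ+-2403/1060·τ²+81/106·τ³=-27/1060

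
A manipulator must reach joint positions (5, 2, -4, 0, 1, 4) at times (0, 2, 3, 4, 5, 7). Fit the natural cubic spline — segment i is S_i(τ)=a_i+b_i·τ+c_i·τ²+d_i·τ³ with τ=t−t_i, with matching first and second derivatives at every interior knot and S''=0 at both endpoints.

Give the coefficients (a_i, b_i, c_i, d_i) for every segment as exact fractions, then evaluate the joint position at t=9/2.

Δ: Δ0=-3/2, Δ1=-6, Δ2=4, Δ3=1, Δ4=3/2
row 1: diag=6, rhs=-27; c'=1/6, d'=-9/2
row 2: denom=4−1·1/6=23/6; d'=(60−1·-9/2)/(23/6)=387/23
row 3: denom=4−1·6/23=86/23; d'=(-18−1·387/23)/(86/23)=-801/86
row 4: denom=6−1·23/86=493/86; d'=(3−1·-801/86)/(493/86)=1059/493
back: M4=1059/493
back: M3=-801/86−23/86·1059/493=-4875/493
back: M2=387/23−6/23·-4875/493=9567/493
back: M1=-9/2−1/6·9567/493=-3813/493
M: M0=0, M1=-3813/493, M2=9567/493, M3=-4875/493, M4=1059/493, M5=0
seg 0: a=5, c=M0/2=0, d=(M1−M0)/(6·2)=-1271/1972, b=Δ0−h0·(2M0+M1)/6=1063/986
seg 1: a=2, c=M1/2=-3813/986, d=(M2−M1)/(6·1)=2230/493, b=Δ1−h1·(2M1+M2)/6=-6563/986
seg 2: a=-4, c=M2/2=9567/986, d=(M3−M2)/(6·1)=-83/17, b=Δ2−h2·(2M2+M3)/6=-809/986
seg 3: a=0, c=M3/2=-4875/986, d=(M4−M3)/(6·1)=989/493, b=Δ3−h3·(2M3+M4)/6=3883/986
seg 4: a=1, c=M4/2=1059/986, d=(M5−M4)/(6·2)=-353/1972, b=Δ4−h4·(2M4+M5)/6=67/986
t_q=9/2 → seg 3, τ=1/2; S=0+3883/986·τ+-4875/986·τ²+989/493·τ³=485/493

  seg 0: a=5 b=1063/986 c=0 d=-1271/1972
  seg 1: a=2 b=-6563/986 c=-3813/986 d=2230/493
  seg 2: a=-4 b=-809/986 c=9567/986 d=-83/17
  seg 3: a=0 b=3883/986 c=-4875/986 d=989/493
  seg 4: a=1 b=67/986 c=1059/986 d=-353/1972
S(9/2) = 485/493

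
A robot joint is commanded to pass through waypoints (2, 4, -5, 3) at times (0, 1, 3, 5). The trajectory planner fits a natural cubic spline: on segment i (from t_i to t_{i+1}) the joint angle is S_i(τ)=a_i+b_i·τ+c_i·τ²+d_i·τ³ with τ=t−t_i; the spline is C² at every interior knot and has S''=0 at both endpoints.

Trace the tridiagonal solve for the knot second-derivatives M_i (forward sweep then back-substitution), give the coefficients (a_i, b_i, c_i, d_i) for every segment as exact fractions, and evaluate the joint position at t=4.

  seg 0: a=2 b=157/44 c=0 d=-69/44
  seg 1: a=4 b=-25/22 c=-207/44 d=133/88
  seg 2: a=-5 b=-20/11 c=48/11 d=-8/11
S(4) = -35/11

Δ: Δ0=2, Δ1=-9/2, Δ2=4
row 1: diag=6, rhs=-39; c'=1/3, d'=-13/2
row 2: denom=8−2·1/3=22/3; d'=(51−2·-13/2)/(22/3)=96/11
back: M2=96/11
back: M1=-13/2−1/3·96/11=-207/22
M: M0=0, M1=-207/22, M2=96/11, M3=0
seg 0: a=2, c=M0/2=0, d=(M1−M0)/(6·1)=-69/44, b=Δ0−h0·(2M0+M1)/6=157/44
seg 1: a=4, c=M1/2=-207/44, d=(M2−M1)/(6·2)=133/88, b=Δ1−h1·(2M1+M2)/6=-25/22
seg 2: a=-5, c=M2/2=48/11, d=(M3−M2)/(6·2)=-8/11, b=Δ2−h2·(2M2+M3)/6=-20/11
t_q=4 → seg 2, τ=1; S=-5+-20/11·τ+48/11·τ²+-8/11·τ³=-35/11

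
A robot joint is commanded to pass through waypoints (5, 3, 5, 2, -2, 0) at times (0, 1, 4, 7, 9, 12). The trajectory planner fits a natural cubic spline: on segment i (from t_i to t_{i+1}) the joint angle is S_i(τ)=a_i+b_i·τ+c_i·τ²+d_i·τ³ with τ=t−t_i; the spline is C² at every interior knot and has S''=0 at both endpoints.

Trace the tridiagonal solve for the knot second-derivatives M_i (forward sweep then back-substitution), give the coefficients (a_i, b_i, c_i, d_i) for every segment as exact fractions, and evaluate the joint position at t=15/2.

Δ: Δ0=-2, Δ1=2/3, Δ2=-1, Δ3=-2, Δ4=2/3
row 1: diag=8, rhs=16; c'=3/8, d'=2
row 2: denom=12−3·3/8=87/8; d'=(-10−3·2)/(87/8)=-128/87
row 3: denom=10−3·8/29=266/29; d'=(-6−3·-128/87)/(266/29)=-23/133
row 4: denom=10−2·29/133=1272/133; d'=(16−2·-23/133)/(1272/133)=1087/636
back: M4=1087/636
back: M3=-23/133−29/133·1087/636=-347/636
back: M2=-128/87−8/29·-347/636=-70/53
back: M1=2−3/8·-70/53=529/212
M: M0=0, M1=529/212, M2=-70/53, M3=-347/636, M4=1087/636, M5=0
seg 0: a=5, c=M0/2=0, d=(M1−M0)/(6·1)=529/1272, b=Δ0−h0·(2M0+M1)/6=-3073/1272
seg 1: a=3, c=M1/2=529/424, d=(M2−M1)/(6·3)=-809/3816, b=Δ1−h1·(2M1+M2)/6=-743/636
seg 2: a=5, c=M2/2=-35/53, d=(M3−M2)/(6·3)=493/11448, b=Δ2−h2·(2M2+M3)/6=755/1272
seg 3: a=2, c=M3/2=-347/1272, d=(M4−M3)/(6·2)=239/1272, b=Δ3−h3·(2M3+M4)/6=-1403/636
seg 4: a=-2, c=M4/2=1087/1272, d=(M5−M4)/(6·3)=-1087/11448, b=Δ4−h4·(2M4+M5)/6=-221/212
t_q=15/2 → seg 3, τ=1/2; S=2+-1403/636·τ+-347/1272·τ²+239/1272·τ³=2891/3392

  seg 0: a=5 b=-3073/1272 c=0 d=529/1272
  seg 1: a=3 b=-743/636 c=529/424 d=-809/3816
  seg 2: a=5 b=755/1272 c=-35/53 d=493/11448
  seg 3: a=2 b=-1403/636 c=-347/1272 d=239/1272
  seg 4: a=-2 b=-221/212 c=1087/1272 d=-1087/11448
S(15/2) = 2891/3392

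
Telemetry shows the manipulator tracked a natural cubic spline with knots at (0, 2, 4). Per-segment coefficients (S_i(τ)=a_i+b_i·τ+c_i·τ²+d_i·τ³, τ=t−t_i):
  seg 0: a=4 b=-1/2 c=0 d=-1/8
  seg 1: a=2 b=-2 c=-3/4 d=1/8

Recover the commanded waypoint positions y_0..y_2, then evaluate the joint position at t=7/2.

y_0 = S_0(0) = a_0 = 4
y_1 = S_1(0) = a_1 = 2
y_2 = S_1(2) = -4
t_q=7/2 is in segment 1 (τ=3/2); S_1(τ)=-145/64

y_0=4 y_1=2 y_2=-4
S(7/2) = -145/64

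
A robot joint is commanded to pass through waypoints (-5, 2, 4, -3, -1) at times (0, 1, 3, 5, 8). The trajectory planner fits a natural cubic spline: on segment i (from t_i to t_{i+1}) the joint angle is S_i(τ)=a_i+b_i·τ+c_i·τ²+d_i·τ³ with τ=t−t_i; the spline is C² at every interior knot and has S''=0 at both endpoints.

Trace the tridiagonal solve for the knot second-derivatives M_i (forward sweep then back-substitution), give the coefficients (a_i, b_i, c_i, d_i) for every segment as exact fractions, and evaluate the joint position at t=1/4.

  seg 0: a=-5 b=1223/156 c=0 d=-131/156
  seg 1: a=2 b=415/78 c=-131/52 d=7/39
  seg 2: a=4 b=-203/78 c=-75/52 d=155/312
  seg 3: a=-3 b=-94/39 c=20/13 d=-20/117
S(1/4) = -10161/3328

Δ: Δ0=7, Δ1=1, Δ2=-7/2, Δ3=2/3
row 1: diag=6, rhs=-36; c'=1/3, d'=-6
row 2: denom=8−2·1/3=22/3; d'=(-27−2·-6)/(22/3)=-45/22
row 3: denom=10−2·3/11=104/11; d'=(25−2·-45/22)/(104/11)=40/13
back: M3=40/13
back: M2=-45/22−3/11·40/13=-75/26
back: M1=-6−1/3·-75/26=-131/26
M: M0=0, M1=-131/26, M2=-75/26, M3=40/13, M4=0
seg 0: a=-5, c=M0/2=0, d=(M1−M0)/(6·1)=-131/156, b=Δ0−h0·(2M0+M1)/6=1223/156
seg 1: a=2, c=M1/2=-131/52, d=(M2−M1)/(6·2)=7/39, b=Δ1−h1·(2M1+M2)/6=415/78
seg 2: a=4, c=M2/2=-75/52, d=(M3−M2)/(6·2)=155/312, b=Δ2−h2·(2M2+M3)/6=-203/78
seg 3: a=-3, c=M3/2=20/13, d=(M4−M3)/(6·3)=-20/117, b=Δ3−h3·(2M3+M4)/6=-94/39
t_q=1/4 → seg 0, τ=1/4; S=-5+1223/156·τ+0·τ²+-131/156·τ³=-10161/3328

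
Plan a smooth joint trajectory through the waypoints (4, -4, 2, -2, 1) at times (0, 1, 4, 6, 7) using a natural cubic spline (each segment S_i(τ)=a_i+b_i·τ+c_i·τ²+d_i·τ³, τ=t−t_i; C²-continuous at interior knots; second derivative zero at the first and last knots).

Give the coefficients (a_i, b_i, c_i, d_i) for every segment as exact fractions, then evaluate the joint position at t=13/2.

  seg 0: a=4 b=-1907/197 c=0 d=331/197
  seg 1: a=-4 b=-914/197 c=993/197 d=-557/591
  seg 2: a=2 b=31/197 c=-678/197 d=931/788
  seg 3: a=-2 b=112/197 c=1437/394 d=-479/394
S(13/2) = -3013/3152

Δ: Δ0=-8, Δ1=2, Δ2=-2, Δ3=3
row 1: diag=8, rhs=60; c'=3/8, d'=15/2
row 2: denom=10−3·3/8=71/8; d'=(-24−3·15/2)/(71/8)=-372/71
row 3: denom=6−2·16/71=394/71; d'=(30−2·-372/71)/(394/71)=1437/197
back: M3=1437/197
back: M2=-372/71−16/71·1437/197=-1356/197
back: M1=15/2−3/8·-1356/197=1986/197
M: M0=0, M1=1986/197, M2=-1356/197, M3=1437/197, M4=0
seg 0: a=4, c=M0/2=0, d=(M1−M0)/(6·1)=331/197, b=Δ0−h0·(2M0+M1)/6=-1907/197
seg 1: a=-4, c=M1/2=993/197, d=(M2−M1)/(6·3)=-557/591, b=Δ1−h1·(2M1+M2)/6=-914/197
seg 2: a=2, c=M2/2=-678/197, d=(M3−M2)/(6·2)=931/788, b=Δ2−h2·(2M2+M3)/6=31/197
seg 3: a=-2, c=M3/2=1437/394, d=(M4−M3)/(6·1)=-479/394, b=Δ3−h3·(2M3+M4)/6=112/197
t_q=13/2 → seg 3, τ=1/2; S=-2+112/197·τ+1437/394·τ²+-479/394·τ³=-3013/3152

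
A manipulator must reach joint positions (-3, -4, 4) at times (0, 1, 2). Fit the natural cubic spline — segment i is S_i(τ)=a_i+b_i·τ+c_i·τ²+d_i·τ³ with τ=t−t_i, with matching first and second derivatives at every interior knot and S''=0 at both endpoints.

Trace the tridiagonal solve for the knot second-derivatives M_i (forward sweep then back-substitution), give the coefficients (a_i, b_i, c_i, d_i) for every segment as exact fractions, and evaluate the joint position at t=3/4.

Δ: Δ0=-1, Δ1=8
row 1: diag=4, rhs=54; c'=1/4, d'=27/2
back: M1=27/2
M: M0=0, M1=27/2, M2=0
seg 0: a=-3, c=M0/2=0, d=(M1−M0)/(6·1)=9/4, b=Δ0−h0·(2M0+M1)/6=-13/4
seg 1: a=-4, c=M1/2=27/4, d=(M2−M1)/(6·1)=-9/4, b=Δ1−h1·(2M1+M2)/6=7/2
t_q=3/4 → seg 0, τ=3/4; S=-3+-13/4·τ+0·τ²+9/4·τ³=-1149/256

  seg 0: a=-3 b=-13/4 c=0 d=9/4
  seg 1: a=-4 b=7/2 c=27/4 d=-9/4
S(3/4) = -1149/256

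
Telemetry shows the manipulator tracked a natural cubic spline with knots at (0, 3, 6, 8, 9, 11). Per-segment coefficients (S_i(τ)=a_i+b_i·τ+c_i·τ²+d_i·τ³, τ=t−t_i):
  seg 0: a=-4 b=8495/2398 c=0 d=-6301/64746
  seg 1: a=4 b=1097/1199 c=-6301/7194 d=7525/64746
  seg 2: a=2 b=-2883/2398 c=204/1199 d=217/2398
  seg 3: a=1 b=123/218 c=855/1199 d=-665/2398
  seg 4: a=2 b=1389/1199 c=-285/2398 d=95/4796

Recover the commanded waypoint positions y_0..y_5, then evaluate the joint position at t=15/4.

y_0 = S_0(0) = a_0 = -4
y_1 = S_1(0) = a_1 = 4
y_2 = S_2(0) = a_2 = 2
y_3 = S_3(0) = a_3 = 1
y_4 = S_4(0) = a_4 = 2
y_5 = S_4(2) = 4
t_q=15/4 is in segment 1 (τ=3/4); S_1(τ)=651113/153472

y_0=-4 y_1=4 y_2=2 y_3=1 y_4=2 y_5=4
S(15/4) = 651113/153472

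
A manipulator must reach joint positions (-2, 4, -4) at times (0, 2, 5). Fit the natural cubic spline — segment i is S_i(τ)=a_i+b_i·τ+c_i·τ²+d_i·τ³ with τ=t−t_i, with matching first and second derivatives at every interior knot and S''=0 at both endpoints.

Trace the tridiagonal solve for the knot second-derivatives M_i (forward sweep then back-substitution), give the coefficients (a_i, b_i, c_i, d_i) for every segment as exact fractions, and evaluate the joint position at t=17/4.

Δ: Δ0=3, Δ1=-8/3
row 1: diag=10, rhs=-34; c'=3/10, d'=-17/5
back: M1=-17/5
M: M0=0, M1=-17/5, M2=0
seg 0: a=-2, c=M0/2=0, d=(M1−M0)/(6·2)=-17/60, b=Δ0−h0·(2M0+M1)/6=62/15
seg 1: a=4, c=M1/2=-17/10, d=(M2−M1)/(6·3)=17/90, b=Δ1−h1·(2M1+M2)/6=11/15
t_q=17/4 → seg 1, τ=9/4; S=4+11/15·τ+-17/10·τ²+17/90·τ³=-103/128

  seg 0: a=-2 b=62/15 c=0 d=-17/60
  seg 1: a=4 b=11/15 c=-17/10 d=17/90
S(17/4) = -103/128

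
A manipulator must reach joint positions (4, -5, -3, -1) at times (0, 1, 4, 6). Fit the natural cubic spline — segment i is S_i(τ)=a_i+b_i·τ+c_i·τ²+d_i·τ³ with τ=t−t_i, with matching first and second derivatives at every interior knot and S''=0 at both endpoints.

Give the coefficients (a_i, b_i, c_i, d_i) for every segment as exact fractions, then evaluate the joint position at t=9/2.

Δ: Δ0=-9, Δ1=2/3, Δ2=1
row 1: diag=8, rhs=58; c'=3/8, d'=29/4
row 2: denom=10−3·3/8=71/8; d'=(2−3·29/4)/(71/8)=-158/71
back: M2=-158/71
back: M1=29/4−3/8·-158/71=574/71
M: M0=0, M1=574/71, M2=-158/71, M3=0
seg 0: a=4, c=M0/2=0, d=(M1−M0)/(6·1)=287/213, b=Δ0−h0·(2M0+M1)/6=-2204/213
seg 1: a=-5, c=M1/2=287/71, d=(M2−M1)/(6·3)=-122/213, b=Δ1−h1·(2M1+M2)/6=-1343/213
seg 2: a=-3, c=M2/2=-79/71, d=(M3−M2)/(6·2)=79/426, b=Δ2−h2·(2M2+M3)/6=529/213
t_q=9/2 → seg 2, τ=1/2; S=-3+529/213·τ+-79/71·τ²+79/426·τ³=-2287/1136

  seg 0: a=4 b=-2204/213 c=0 d=287/213
  seg 1: a=-5 b=-1343/213 c=287/71 d=-122/213
  seg 2: a=-3 b=529/213 c=-79/71 d=79/426
S(9/2) = -2287/1136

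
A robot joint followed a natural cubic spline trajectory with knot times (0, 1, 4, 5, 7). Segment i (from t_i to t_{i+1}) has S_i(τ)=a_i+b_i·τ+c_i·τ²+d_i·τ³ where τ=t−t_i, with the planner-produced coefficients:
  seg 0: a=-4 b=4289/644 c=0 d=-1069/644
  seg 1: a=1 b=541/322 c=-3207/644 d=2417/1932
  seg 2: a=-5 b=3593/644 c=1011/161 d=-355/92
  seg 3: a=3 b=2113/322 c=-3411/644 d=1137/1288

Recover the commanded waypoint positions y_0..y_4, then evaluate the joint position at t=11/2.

y_0 = S_0(0) = a_0 = -4
y_1 = S_1(0) = a_1 = 1
y_2 = S_2(0) = a_2 = -5
y_3 = S_3(0) = a_3 = 3
y_4 = S_3(2) = 2
t_q=11/2 is in segment 3 (τ=1/2); S_3(τ)=7459/1472

y_0=-4 y_1=1 y_2=-5 y_3=3 y_4=2
S(11/2) = 7459/1472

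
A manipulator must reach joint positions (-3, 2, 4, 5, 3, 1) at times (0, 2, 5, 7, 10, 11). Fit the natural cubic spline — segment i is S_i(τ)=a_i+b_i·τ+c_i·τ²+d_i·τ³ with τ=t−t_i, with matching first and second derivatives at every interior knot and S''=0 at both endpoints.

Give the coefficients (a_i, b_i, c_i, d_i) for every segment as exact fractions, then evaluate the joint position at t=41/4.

Δ: Δ0=5/2, Δ1=2/3, Δ2=1/2, Δ3=-2/3, Δ4=-2
row 1: diag=10, rhs=-11; c'=3/10, d'=-11/10
row 2: denom=10−3·3/10=91/10; d'=(-1−3·-11/10)/(91/10)=23/91
row 3: denom=10−2·20/91=870/91; d'=(-7−2·23/91)/(870/91)=-683/870
row 4: denom=8−3·91/290=2047/290; d'=(-8−3·-683/870)/(2047/290)=-1637/2047
back: M4=-1637/2047
back: M3=-683/870−91/290·-1637/2047=-3280/6141
back: M2=23/91−20/91·-3280/6141=2273/6141
back: M1=-11/10−3/10·2273/6141=-2479/2047
M: M0=0, M1=-2479/2047, M2=2273/6141, M3=-3280/6141, M4=-1637/2047, M5=0
seg 0: a=-3, c=M0/2=0, d=(M1−M0)/(6·2)=-2479/24564, b=Δ0−h0·(2M0+M1)/6=35663/12282
seg 1: a=2, c=M1/2=-2479/4094, d=(M2−M1)/(6·3)=4855/55269, b=Δ1−h1·(2M1+M2)/6=20789/12282
seg 2: a=4, c=M2/2=2273/12282, d=(M3−M2)/(6·2)=-617/8188, b=Δ2−h2·(2M2+M3)/6=5297/12282
seg 3: a=5, c=M3/2=-1640/6141, d=(M4−M3)/(6·3)=-1631/110538, b=Δ3−h3·(2M3+M4)/6=3283/12282
seg 4: a=3, c=M4/2=-1637/4094, d=(M5−M4)/(6·1)=1637/12282, b=Δ4−h4·(2M4+M5)/6=-10645/6141
t_q=41/4 → seg 4, τ=1/4; S=3+-10645/6141·τ+-1637/4094·τ²+1637/12282·τ³=666499/262016

  seg 0: a=-3 b=35663/12282 c=0 d=-2479/24564
  seg 1: a=2 b=20789/12282 c=-2479/4094 d=4855/55269
  seg 2: a=4 b=5297/12282 c=2273/12282 d=-617/8188
  seg 3: a=5 b=3283/12282 c=-1640/6141 d=-1631/110538
  seg 4: a=3 b=-10645/6141 c=-1637/4094 d=1637/12282
S(41/4) = 666499/262016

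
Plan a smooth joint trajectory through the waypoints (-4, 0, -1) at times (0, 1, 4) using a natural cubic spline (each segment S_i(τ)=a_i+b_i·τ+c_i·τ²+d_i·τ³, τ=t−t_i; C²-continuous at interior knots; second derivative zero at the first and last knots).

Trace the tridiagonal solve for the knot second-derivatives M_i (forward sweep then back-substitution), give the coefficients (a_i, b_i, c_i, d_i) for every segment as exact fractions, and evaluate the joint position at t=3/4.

Δ: Δ0=4, Δ1=-1/3
row 1: diag=8, rhs=-26; c'=3/8, d'=-13/4
back: M1=-13/4
M: M0=0, M1=-13/4, M2=0
seg 0: a=-4, c=M0/2=0, d=(M1−M0)/(6·1)=-13/24, b=Δ0−h0·(2M0+M1)/6=109/24
seg 1: a=0, c=M1/2=-13/8, d=(M2−M1)/(6·3)=13/72, b=Δ1−h1·(2M1+M2)/6=35/12
t_q=3/4 → seg 0, τ=3/4; S=-4+109/24·τ+0·τ²+-13/24·τ³=-421/512

  seg 0: a=-4 b=109/24 c=0 d=-13/24
  seg 1: a=0 b=35/12 c=-13/8 d=13/72
S(3/4) = -421/512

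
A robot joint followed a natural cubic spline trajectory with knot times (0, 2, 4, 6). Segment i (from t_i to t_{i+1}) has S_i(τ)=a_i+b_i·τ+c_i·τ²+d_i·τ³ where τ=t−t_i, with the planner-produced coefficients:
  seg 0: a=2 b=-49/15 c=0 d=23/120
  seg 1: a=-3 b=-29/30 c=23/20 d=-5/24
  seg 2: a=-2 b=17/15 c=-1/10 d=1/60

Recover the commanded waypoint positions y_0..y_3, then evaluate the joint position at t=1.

y_0=2 y_1=-3 y_2=-2 y_3=0
S(1) = -43/40

y_0 = S_0(0) = a_0 = 2
y_1 = S_1(0) = a_1 = -3
y_2 = S_2(0) = a_2 = -2
y_3 = S_2(2) = 0
t_q=1 is in segment 0 (τ=1); S_0(τ)=-43/40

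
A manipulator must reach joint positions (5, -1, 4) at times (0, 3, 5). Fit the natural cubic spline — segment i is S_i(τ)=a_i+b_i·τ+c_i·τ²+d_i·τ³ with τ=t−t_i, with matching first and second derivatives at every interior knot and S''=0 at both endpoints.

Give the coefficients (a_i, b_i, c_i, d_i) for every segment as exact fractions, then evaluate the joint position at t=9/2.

Δ: Δ0=-2, Δ1=5/2
row 1: diag=10, rhs=27; c'=1/5, d'=27/10
back: M1=27/10
M: M0=0, M1=27/10, M2=0
seg 0: a=5, c=M0/2=0, d=(M1−M0)/(6·3)=3/20, b=Δ0−h0·(2M0+M1)/6=-67/20
seg 1: a=-1, c=M1/2=27/20, d=(M2−M1)/(6·2)=-9/40, b=Δ1−h1·(2M1+M2)/6=7/10
t_q=9/2 → seg 1, τ=3/2; S=-1+7/10·τ+27/20·τ²+-9/40·τ³=149/64

  seg 0: a=5 b=-67/20 c=0 d=3/20
  seg 1: a=-1 b=7/10 c=27/20 d=-9/40
S(9/2) = 149/64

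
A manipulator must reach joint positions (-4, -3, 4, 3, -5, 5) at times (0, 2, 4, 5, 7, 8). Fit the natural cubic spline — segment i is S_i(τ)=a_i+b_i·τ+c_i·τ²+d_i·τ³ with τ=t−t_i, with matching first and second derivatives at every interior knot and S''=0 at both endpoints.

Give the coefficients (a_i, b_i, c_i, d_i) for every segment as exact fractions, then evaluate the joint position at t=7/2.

  seg 0: a=-4 b=-207/340 c=0 d=377/1360
  seg 1: a=-3 b=231/85 c=1131/680 d=-173/272
  seg 2: a=4 b=591/340 c=-183/85 d=-199/340
  seg 3: a=3 b=-147/34 c=-1329/340 d=173/85
  seg 4: a=-5 b=759/170 c=2823/340 d=-941/340
S(7/2) = 29073/10880

Δ: Δ0=1/2, Δ1=7/2, Δ2=-1, Δ3=-4, Δ4=10
row 1: diag=8, rhs=18; c'=1/4, d'=9/4
row 2: denom=6−2·1/4=11/2; d'=(-27−2·9/4)/(11/2)=-63/11
row 3: denom=6−1·2/11=64/11; d'=(-18−1·-63/11)/(64/11)=-135/64
row 4: denom=6−2·11/32=85/16; d'=(84−2·-135/64)/(85/16)=2823/170
back: M4=2823/170
back: M3=-135/64−11/32·2823/170=-1329/170
back: M2=-63/11−2/11·-1329/170=-366/85
back: M1=9/4−1/4·-366/85=1131/340
M: M0=0, M1=1131/340, M2=-366/85, M3=-1329/170, M4=2823/170, M5=0
seg 0: a=-4, c=M0/2=0, d=(M1−M0)/(6·2)=377/1360, b=Δ0−h0·(2M0+M1)/6=-207/340
seg 1: a=-3, c=M1/2=1131/680, d=(M2−M1)/(6·2)=-173/272, b=Δ1−h1·(2M1+M2)/6=231/85
seg 2: a=4, c=M2/2=-183/85, d=(M3−M2)/(6·1)=-199/340, b=Δ2−h2·(2M2+M3)/6=591/340
seg 3: a=3, c=M3/2=-1329/340, d=(M4−M3)/(6·2)=173/85, b=Δ3−h3·(2M3+M4)/6=-147/34
seg 4: a=-5, c=M4/2=2823/340, d=(M5−M4)/(6·1)=-941/340, b=Δ4−h4·(2M4+M5)/6=759/170
t_q=7/2 → seg 1, τ=3/2; S=-3+231/85·τ+1131/680·τ²+-173/272·τ³=29073/10880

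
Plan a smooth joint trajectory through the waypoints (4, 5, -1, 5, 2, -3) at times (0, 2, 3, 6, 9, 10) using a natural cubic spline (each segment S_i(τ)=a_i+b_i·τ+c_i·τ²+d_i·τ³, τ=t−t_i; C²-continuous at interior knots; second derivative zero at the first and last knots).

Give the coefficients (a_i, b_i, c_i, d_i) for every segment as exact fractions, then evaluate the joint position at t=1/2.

Δ: Δ0=1/2, Δ1=-6, Δ2=2, Δ3=-1, Δ4=-5
row 1: diag=6, rhs=-39; c'=1/6, d'=-13/2
row 2: denom=8−1·1/6=47/6; d'=(48−1·-13/2)/(47/6)=327/47
row 3: denom=12−3·18/47=510/47; d'=(-18−3·327/47)/(510/47)=-609/170
row 4: denom=8−3·47/170=1219/170; d'=(-24−3·-609/170)/(1219/170)=-2253/1219
back: M4=-2253/1219
back: M3=-609/170−47/170·-2253/1219=-3744/1219
back: M2=327/47−18/47·-3744/1219=9915/1219
back: M1=-13/2−1/6·9915/1219=-9576/1219
M: M0=0, M1=-9576/1219, M2=9915/1219, M3=-3744/1219, M4=-2253/1219, M5=0
seg 0: a=4, c=M0/2=0, d=(M1−M0)/(6·2)=-798/1219, b=Δ0−h0·(2M0+M1)/6=7603/2438
seg 1: a=5, c=M1/2=-4788/1219, d=(M2−M1)/(6·1)=6497/2438, b=Δ1−h1·(2M1+M2)/6=-11549/2438
seg 2: a=-1, c=M2/2=9915/2438, d=(M3−M2)/(6·3)=-4553/7314, b=Δ2−h2·(2M2+M3)/6=-5605/1219
seg 3: a=5, c=M3/2=-1872/1219, d=(M4−M3)/(6·3)=497/7314, b=Δ3−h3·(2M3+M4)/6=7303/2438
seg 4: a=2, c=M4/2=-2253/2438, d=(M5−M4)/(6·1)=751/2438, b=Δ4−h4·(2M4+M5)/6=-5344/1219
t_q=1/2 → seg 0, τ=1/2; S=4+7603/2438·τ+0·τ²+-798/1219·τ³=6677/1219

  seg 0: a=4 b=7603/2438 c=0 d=-798/1219
  seg 1: a=5 b=-11549/2438 c=-4788/1219 d=6497/2438
  seg 2: a=-1 b=-5605/1219 c=9915/2438 d=-4553/7314
  seg 3: a=5 b=7303/2438 c=-1872/1219 d=497/7314
  seg 4: a=2 b=-5344/1219 c=-2253/2438 d=751/2438
S(1/2) = 6677/1219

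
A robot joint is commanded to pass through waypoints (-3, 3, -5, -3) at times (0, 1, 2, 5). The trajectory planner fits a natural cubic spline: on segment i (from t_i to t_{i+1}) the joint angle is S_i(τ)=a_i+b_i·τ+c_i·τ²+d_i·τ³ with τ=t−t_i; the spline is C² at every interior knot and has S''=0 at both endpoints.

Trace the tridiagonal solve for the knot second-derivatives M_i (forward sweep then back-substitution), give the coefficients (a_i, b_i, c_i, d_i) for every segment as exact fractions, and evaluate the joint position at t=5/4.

Δ: Δ0=6, Δ1=-8, Δ2=2/3
row 1: diag=4, rhs=-84; c'=1/4, d'=-21
row 2: denom=8−1·1/4=31/4; d'=(52−1·-21)/(31/4)=292/31
back: M2=292/31
back: M1=-21−1/4·292/31=-724/31
M: M0=0, M1=-724/31, M2=292/31, M3=0
seg 0: a=-3, c=M0/2=0, d=(M1−M0)/(6·1)=-362/93, b=Δ0−h0·(2M0+M1)/6=920/93
seg 1: a=3, c=M1/2=-362/31, d=(M2−M1)/(6·1)=508/93, b=Δ1−h1·(2M1+M2)/6=-166/93
seg 2: a=-5, c=M2/2=146/31, d=(M3−M2)/(6·3)=-146/279, b=Δ2−h2·(2M2+M3)/6=-814/93
t_q=5/4 → seg 1, τ=1/4; S=3+-166/93·τ+-362/31·τ²+508/93·τ³=947/496

  seg 0: a=-3 b=920/93 c=0 d=-362/93
  seg 1: a=3 b=-166/93 c=-362/31 d=508/93
  seg 2: a=-5 b=-814/93 c=146/31 d=-146/279
S(5/4) = 947/496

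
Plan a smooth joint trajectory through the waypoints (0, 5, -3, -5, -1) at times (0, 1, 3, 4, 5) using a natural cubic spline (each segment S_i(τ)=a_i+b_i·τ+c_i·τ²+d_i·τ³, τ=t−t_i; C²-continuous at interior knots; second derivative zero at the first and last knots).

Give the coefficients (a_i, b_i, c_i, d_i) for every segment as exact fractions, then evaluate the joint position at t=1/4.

  seg 0: a=0 b=821/122 c=0 d=-211/122
  seg 1: a=5 b=94/61 c=-633/122 d=295/244
  seg 2: a=-3 b=-287/61 c=126/61 d=39/61
  seg 3: a=-5 b=82/61 c=243/61 d=-81/61
S(1/4) = 12925/7808

Δ: Δ0=5, Δ1=-4, Δ2=-2, Δ3=4
row 1: diag=6, rhs=-54; c'=1/3, d'=-9
row 2: denom=6−2·1/3=16/3; d'=(12−2·-9)/(16/3)=45/8
row 3: denom=4−1·3/16=61/16; d'=(36−1·45/8)/(61/16)=486/61
back: M3=486/61
back: M2=45/8−3/16·486/61=252/61
back: M1=-9−1/3·252/61=-633/61
M: M0=0, M1=-633/61, M2=252/61, M3=486/61, M4=0
seg 0: a=0, c=M0/2=0, d=(M1−M0)/(6·1)=-211/122, b=Δ0−h0·(2M0+M1)/6=821/122
seg 1: a=5, c=M1/2=-633/122, d=(M2−M1)/(6·2)=295/244, b=Δ1−h1·(2M1+M2)/6=94/61
seg 2: a=-3, c=M2/2=126/61, d=(M3−M2)/(6·1)=39/61, b=Δ2−h2·(2M2+M3)/6=-287/61
seg 3: a=-5, c=M3/2=243/61, d=(M4−M3)/(6·1)=-81/61, b=Δ3−h3·(2M3+M4)/6=82/61
t_q=1/4 → seg 0, τ=1/4; S=0+821/122·τ+0·τ²+-211/122·τ³=12925/7808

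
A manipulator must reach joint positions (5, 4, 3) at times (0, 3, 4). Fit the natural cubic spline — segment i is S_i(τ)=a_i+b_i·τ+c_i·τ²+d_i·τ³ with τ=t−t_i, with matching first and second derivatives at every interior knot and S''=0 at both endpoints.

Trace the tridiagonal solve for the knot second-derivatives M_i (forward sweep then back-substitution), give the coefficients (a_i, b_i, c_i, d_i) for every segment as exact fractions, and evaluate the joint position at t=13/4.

Δ: Δ0=-1/3, Δ1=-1
row 1: diag=8, rhs=-4; c'=1/8, d'=-1/2
back: M1=-1/2
M: M0=0, M1=-1/2, M2=0
seg 0: a=5, c=M0/2=0, d=(M1−M0)/(6·3)=-1/36, b=Δ0−h0·(2M0+M1)/6=-1/12
seg 1: a=4, c=M1/2=-1/4, d=(M2−M1)/(6·1)=1/12, b=Δ1−h1·(2M1+M2)/6=-5/6
t_q=13/4 → seg 1, τ=1/4; S=4+-5/6·τ+-1/4·τ²+1/12·τ³=967/256

  seg 0: a=5 b=-1/12 c=0 d=-1/36
  seg 1: a=4 b=-5/6 c=-1/4 d=1/12
S(13/4) = 967/256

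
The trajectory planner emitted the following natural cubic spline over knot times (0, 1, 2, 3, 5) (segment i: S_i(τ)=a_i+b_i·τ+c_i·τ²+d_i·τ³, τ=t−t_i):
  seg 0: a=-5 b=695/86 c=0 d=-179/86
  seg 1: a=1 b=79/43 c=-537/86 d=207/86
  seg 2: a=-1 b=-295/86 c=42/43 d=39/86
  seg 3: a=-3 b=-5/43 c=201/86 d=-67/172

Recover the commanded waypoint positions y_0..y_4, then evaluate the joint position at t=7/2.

y_0=-5 y_1=1 y_2=-1 y_3=-3 y_4=3
S(7/2) = -3471/1376

y_0 = S_0(0) = a_0 = -5
y_1 = S_1(0) = a_1 = 1
y_2 = S_2(0) = a_2 = -1
y_3 = S_3(0) = a_3 = -3
y_4 = S_3(2) = 3
t_q=7/2 is in segment 3 (τ=1/2); S_3(τ)=-3471/1376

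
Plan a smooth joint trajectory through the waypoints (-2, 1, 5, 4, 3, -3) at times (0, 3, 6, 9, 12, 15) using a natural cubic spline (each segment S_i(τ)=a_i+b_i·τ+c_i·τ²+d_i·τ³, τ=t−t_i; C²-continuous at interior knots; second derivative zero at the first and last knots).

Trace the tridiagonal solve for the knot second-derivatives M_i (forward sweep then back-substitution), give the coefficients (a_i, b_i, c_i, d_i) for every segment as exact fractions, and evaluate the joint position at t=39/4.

Δ: Δ0=1, Δ1=4/3, Δ2=-1/3, Δ3=-1/3, Δ4=-2
row 1: diag=12, rhs=2; c'=1/4, d'=1/6
row 2: denom=12−3·1/4=45/4; d'=(-10−3·1/6)/(45/4)=-14/15
row 3: denom=12−3·4/15=56/5; d'=(0−3·-14/15)/(56/5)=1/4
row 4: denom=12−3·15/56=627/56; d'=(-10−3·1/4)/(627/56)=-602/627
back: M4=-602/627
back: M3=1/4−15/56·-602/627=106/209
back: M2=-14/15−4/15·106/209=-670/627
back: M1=1/6−1/4·-670/627=272/627
M: M0=0, M1=272/627, M2=-670/627, M3=106/209, M4=-602/627, M5=0
seg 0: a=-2, c=M0/2=0, d=(M1−M0)/(6·3)=136/5643, b=Δ0−h0·(2M0+M1)/6=491/627
seg 1: a=1, c=M1/2=136/627, d=(M2−M1)/(6·3)=-157/1881, b=Δ1−h1·(2M1+M2)/6=899/627
seg 2: a=5, c=M2/2=-335/627, d=(M3−M2)/(6·3)=26/297, b=Δ2−h2·(2M2+M3)/6=302/627
seg 3: a=4, c=M3/2=53/209, d=(M4−M3)/(6·3)=-460/5643, b=Δ3−h3·(2M3+M4)/6=-226/627
seg 4: a=3, c=M4/2=-301/627, d=(M5−M4)/(6·3)=301/5643, b=Δ4−h4·(2M4+M5)/6=-652/627
t_q=39/4 → seg 3, τ=3/4; S=4+-226/627·τ+53/209·τ²+-460/5643·τ³=6417/1672

  seg 0: a=-2 b=491/627 c=0 d=136/5643
  seg 1: a=1 b=899/627 c=136/627 d=-157/1881
  seg 2: a=5 b=302/627 c=-335/627 d=26/297
  seg 3: a=4 b=-226/627 c=53/209 d=-460/5643
  seg 4: a=3 b=-652/627 c=-301/627 d=301/5643
S(39/4) = 6417/1672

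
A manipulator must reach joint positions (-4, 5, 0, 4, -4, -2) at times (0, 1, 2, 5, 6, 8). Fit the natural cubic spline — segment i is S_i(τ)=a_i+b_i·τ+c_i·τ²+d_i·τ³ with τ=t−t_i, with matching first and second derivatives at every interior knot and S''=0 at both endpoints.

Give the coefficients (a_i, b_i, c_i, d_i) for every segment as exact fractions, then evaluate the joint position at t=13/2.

  seg 0: a=-4 b=48509/3723 c=0 d=-15002/3723
  seg 1: a=5 b=3503/3723 c=-15002/1241 d=22888/3723
  seg 2: a=0 b=-17845/3723 c=7886/1241 d=-16055/11169
  seg 3: a=4 b=-20392/3723 c=-8169/1241 d=15115/3723
  seg 4: a=-4 b=-24061/3723 c=6946/1241 d=-3473/3723
S(13/2) = -59059/9928

Δ: Δ0=9, Δ1=-5, Δ2=4/3, Δ3=-8, Δ4=1
row 1: diag=4, rhs=-84; c'=1/4, d'=-21
row 2: denom=8−1·1/4=31/4; d'=(38−1·-21)/(31/4)=236/31
row 3: denom=8−3·12/31=212/31; d'=(-56−3·236/31)/(212/31)=-611/53
row 4: denom=6−1·31/212=1241/212; d'=(54−1·-611/53)/(1241/212)=13892/1241
back: M4=13892/1241
back: M3=-611/53−31/212·13892/1241=-16338/1241
back: M2=236/31−12/31·-16338/1241=15772/1241
back: M1=-21−1/4·15772/1241=-30004/1241
M: M0=0, M1=-30004/1241, M2=15772/1241, M3=-16338/1241, M4=13892/1241, M5=0
seg 0: a=-4, c=M0/2=0, d=(M1−M0)/(6·1)=-15002/3723, b=Δ0−h0·(2M0+M1)/6=48509/3723
seg 1: a=5, c=M1/2=-15002/1241, d=(M2−M1)/(6·1)=22888/3723, b=Δ1−h1·(2M1+M2)/6=3503/3723
seg 2: a=0, c=M2/2=7886/1241, d=(M3−M2)/(6·3)=-16055/11169, b=Δ2−h2·(2M2+M3)/6=-17845/3723
seg 3: a=4, c=M3/2=-8169/1241, d=(M4−M3)/(6·1)=15115/3723, b=Δ3−h3·(2M3+M4)/6=-20392/3723
seg 4: a=-4, c=M4/2=6946/1241, d=(M5−M4)/(6·2)=-3473/3723, b=Δ4−h4·(2M4+M5)/6=-24061/3723
t_q=13/2 → seg 4, τ=1/2; S=-4+-24061/3723·τ+6946/1241·τ²+-3473/3723·τ³=-59059/9928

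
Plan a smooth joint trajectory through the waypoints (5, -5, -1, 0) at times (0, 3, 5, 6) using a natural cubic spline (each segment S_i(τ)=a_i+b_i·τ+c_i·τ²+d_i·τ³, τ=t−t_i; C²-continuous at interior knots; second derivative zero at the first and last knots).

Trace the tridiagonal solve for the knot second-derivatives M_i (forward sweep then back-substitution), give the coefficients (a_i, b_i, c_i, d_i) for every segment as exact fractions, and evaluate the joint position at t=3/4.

Δ: Δ0=-10/3, Δ1=2, Δ2=1
row 1: diag=10, rhs=32; c'=1/5, d'=16/5
row 2: denom=6−2·1/5=28/5; d'=(-6−2·16/5)/(28/5)=-31/14
back: M2=-31/14
back: M1=16/5−1/5·-31/14=51/14
M: M0=0, M1=51/14, M2=-31/14, M3=0
seg 0: a=5, c=M0/2=0, d=(M1−M0)/(6·3)=17/84, b=Δ0−h0·(2M0+M1)/6=-433/84
seg 1: a=-5, c=M1/2=51/28, d=(M2−M1)/(6·2)=-41/84, b=Δ1−h1·(2M1+M2)/6=13/42
seg 2: a=-1, c=M2/2=-31/28, d=(M3−M2)/(6·1)=31/84, b=Δ2−h2·(2M2+M3)/6=73/42
t_q=3/4 → seg 0, τ=3/4; S=5+-433/84·τ+0·τ²+17/84·τ³=2185/1792

  seg 0: a=5 b=-433/84 c=0 d=17/84
  seg 1: a=-5 b=13/42 c=51/28 d=-41/84
  seg 2: a=-1 b=73/42 c=-31/28 d=31/84
S(3/4) = 2185/1792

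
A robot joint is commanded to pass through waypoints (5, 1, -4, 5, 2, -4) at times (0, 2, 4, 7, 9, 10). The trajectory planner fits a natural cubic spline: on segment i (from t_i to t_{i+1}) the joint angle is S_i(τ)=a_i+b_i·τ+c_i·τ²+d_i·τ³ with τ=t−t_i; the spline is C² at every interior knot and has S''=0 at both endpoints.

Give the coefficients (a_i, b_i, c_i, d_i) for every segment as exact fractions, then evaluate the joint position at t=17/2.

Δ: Δ0=-2, Δ1=-5/2, Δ2=3, Δ3=-3/2, Δ4=-6
row 1: diag=8, rhs=-3; c'=1/4, d'=-3/8
row 2: denom=10−2·1/4=19/2; d'=(33−2·-3/8)/(19/2)=135/38
row 3: denom=10−3·6/19=172/19; d'=(-27−3·135/38)/(172/19)=-1431/344
row 4: denom=6−2·19/86=239/43; d'=(-27−2·-1431/344)/(239/43)=-3213/956
back: M4=-3213/956
back: M3=-1431/344−19/86·-3213/956=-3267/956
back: M2=135/38−6/19·-3267/956=1107/239
back: M1=-3/8−1/4·1107/239=-2931/1912
M: M0=0, M1=-2931/1912, M2=1107/239, M3=-3267/956, M4=-3213/956, M5=0
seg 0: a=5, c=M0/2=0, d=(M1−M0)/(6·2)=-977/7648, b=Δ0−h0·(2M0+M1)/6=-2847/1912
seg 1: a=1, c=M1/2=-2931/3824, d=(M2−M1)/(6·2)=3929/7648, b=Δ1−h1·(2M1+M2)/6=-2889/956
seg 2: a=-4, c=M2/2=1107/478, d=(M3−M2)/(6·3)=-855/1912, b=Δ2−h2·(2M2+M3)/6=147/1912
seg 3: a=5, c=M3/2=-3267/1912, d=(M4−M3)/(6·2)=9/1912, b=Δ3−h3·(2M3+M4)/6=1815/956
seg 4: a=2, c=M4/2=-3213/1912, d=(M5−M4)/(6·1)=1071/1912, b=Δ4−h4·(2M4+M5)/6=-4665/956
t_q=17/2 → seg 3, τ=3/2; S=5+1815/956·τ+-3267/1912·τ²+9/1912·τ³=61477/15296

  seg 0: a=5 b=-2847/1912 c=0 d=-977/7648
  seg 1: a=1 b=-2889/956 c=-2931/3824 d=3929/7648
  seg 2: a=-4 b=147/1912 c=1107/478 d=-855/1912
  seg 3: a=5 b=1815/956 c=-3267/1912 d=9/1912
  seg 4: a=2 b=-4665/956 c=-3213/1912 d=1071/1912
S(17/2) = 61477/15296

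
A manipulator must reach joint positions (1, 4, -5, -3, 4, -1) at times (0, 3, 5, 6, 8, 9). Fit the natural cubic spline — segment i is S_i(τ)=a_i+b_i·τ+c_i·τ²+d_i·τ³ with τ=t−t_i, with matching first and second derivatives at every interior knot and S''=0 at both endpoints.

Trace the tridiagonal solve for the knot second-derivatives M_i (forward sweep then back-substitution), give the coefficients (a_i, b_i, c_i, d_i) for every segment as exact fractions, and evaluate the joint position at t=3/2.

Δ: Δ0=1, Δ1=-9/2, Δ2=2, Δ3=7/2, Δ4=-5
row 1: diag=10, rhs=-33; c'=1/5, d'=-33/10
row 2: denom=6−2·1/5=28/5; d'=(39−2·-33/10)/(28/5)=57/7
row 3: denom=6−1·5/28=163/28; d'=(9−1·57/7)/(163/28)=24/163
row 4: denom=6−2·56/163=866/163; d'=(-51−2·24/163)/(866/163)=-8361/866
back: M4=-8361/866
back: M3=24/163−56/163·-8361/866=1500/433
back: M2=57/7−5/28·1500/433=3258/433
back: M1=-33/10−1/5·3258/433=-4161/866
M: M0=0, M1=-4161/866, M2=3258/433, M3=1500/433, M4=-8361/866, M5=0
seg 0: a=1, c=M0/2=0, d=(M1−M0)/(6·3)=-1387/5196, b=Δ0−h0·(2M0+M1)/6=5893/1732
seg 1: a=4, c=M1/2=-4161/1732, d=(M2−M1)/(6·2)=3559/3464, b=Δ1−h1·(2M1+M2)/6=-3295/866
seg 2: a=-5, c=M2/2=1629/433, d=(M3−M2)/(6·1)=-293/433, b=Δ2−h2·(2M2+M3)/6=-470/433
seg 3: a=-3, c=M3/2=750/433, d=(M4−M3)/(6·2)=-3787/3464, b=Δ3−h3·(2M3+M4)/6=1909/433
seg 4: a=4, c=M4/2=-8361/1732, d=(M5−M4)/(6·1)=2787/1732, b=Δ4−h4·(2M4+M5)/6=-1543/866
t_q=3/2 → seg 0, τ=3/2; S=1+5893/1732·τ+0·τ²+-1387/5196·τ³=72089/13856

  seg 0: a=1 b=5893/1732 c=0 d=-1387/5196
  seg 1: a=4 b=-3295/866 c=-4161/1732 d=3559/3464
  seg 2: a=-5 b=-470/433 c=1629/433 d=-293/433
  seg 3: a=-3 b=1909/433 c=750/433 d=-3787/3464
  seg 4: a=4 b=-1543/866 c=-8361/1732 d=2787/1732
S(3/2) = 72089/13856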